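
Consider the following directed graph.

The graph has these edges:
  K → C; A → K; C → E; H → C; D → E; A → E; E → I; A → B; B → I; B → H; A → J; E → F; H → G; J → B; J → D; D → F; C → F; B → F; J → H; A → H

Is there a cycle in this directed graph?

No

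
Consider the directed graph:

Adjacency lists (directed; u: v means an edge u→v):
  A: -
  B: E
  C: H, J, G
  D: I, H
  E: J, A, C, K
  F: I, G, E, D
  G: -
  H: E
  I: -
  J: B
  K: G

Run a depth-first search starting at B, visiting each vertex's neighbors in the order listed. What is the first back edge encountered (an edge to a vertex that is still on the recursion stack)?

J→B

DFS from B (visiting each vertex's neighbors in the order listed); mark gray on enter, black on exit:
B gray
  E gray
    J gray
      J→B: B is gray → back edge
First back edge: J → B.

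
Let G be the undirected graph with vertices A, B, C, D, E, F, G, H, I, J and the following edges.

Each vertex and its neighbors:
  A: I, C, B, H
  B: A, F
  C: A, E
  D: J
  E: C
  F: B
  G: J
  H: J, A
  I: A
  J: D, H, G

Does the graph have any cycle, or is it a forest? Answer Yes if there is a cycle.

DFS, tracking each vertex's parent; an edge to a visited non-parent vertex closes a cycle.
Start from D:
visit D (parent –)
  visit J (parent D)
    J–D: parent, skip
    visit H (parent J)
      H–J: parent, skip
      visit A (parent H)
        visit I (parent A)
          I–A: parent, skip
        visit C (parent A)
          C–A: parent, skip
          visit E (parent C)
            E–C: parent, skip
        visit B (parent A)
          B–A: parent, skip
          visit F (parent B)
            F–B: parent, skip
        A–H: parent, skip
    visit G (parent J)
      G–J: parent, skip
No non-parent visited neighbor found — the graph is a forest.

No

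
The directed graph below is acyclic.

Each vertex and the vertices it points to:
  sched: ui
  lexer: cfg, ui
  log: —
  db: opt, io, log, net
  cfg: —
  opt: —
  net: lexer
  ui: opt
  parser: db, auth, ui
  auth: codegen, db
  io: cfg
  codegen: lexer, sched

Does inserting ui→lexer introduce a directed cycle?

Yes

Adding ui→lexer creates a cycle iff lexer can already reach ui.
Path from lexer: lexer → ui.
So lexer → … → ui → lexer is a cycle.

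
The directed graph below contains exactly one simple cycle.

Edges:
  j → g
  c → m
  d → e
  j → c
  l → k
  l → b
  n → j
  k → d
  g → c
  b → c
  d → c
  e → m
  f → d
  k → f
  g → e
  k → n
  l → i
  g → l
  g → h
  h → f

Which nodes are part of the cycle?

g, j, k, l, n

DFS with gray/black marking from g:
g gray
  l gray
    k gray
      n gray
        j gray
          j→g: g is gray → back edge
Back edge closes the cycle g → l → k → n → j → g; its vertices are {g, j, k, l, n}.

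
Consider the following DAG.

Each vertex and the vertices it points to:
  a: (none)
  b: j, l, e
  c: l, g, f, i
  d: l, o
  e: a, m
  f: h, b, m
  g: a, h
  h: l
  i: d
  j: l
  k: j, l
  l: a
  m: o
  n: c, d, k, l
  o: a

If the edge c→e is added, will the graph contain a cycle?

No

Adding c→e creates a cycle iff e can already reach c.
Explore from e: no path reaches c. The graph stays acyclic.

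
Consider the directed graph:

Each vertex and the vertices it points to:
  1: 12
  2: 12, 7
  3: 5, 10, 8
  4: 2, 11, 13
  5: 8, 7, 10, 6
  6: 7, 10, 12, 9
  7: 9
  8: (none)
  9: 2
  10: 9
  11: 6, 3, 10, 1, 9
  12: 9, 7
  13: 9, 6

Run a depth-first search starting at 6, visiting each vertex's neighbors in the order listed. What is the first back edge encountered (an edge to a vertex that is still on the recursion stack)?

12→9

DFS from 6 (visiting each vertex's neighbors in the order listed); mark gray on enter, black on exit:
6 gray
  7 gray
    9 gray
      2 gray
        12 gray
          12→9: 9 is gray → back edge
First back edge: 12 → 9.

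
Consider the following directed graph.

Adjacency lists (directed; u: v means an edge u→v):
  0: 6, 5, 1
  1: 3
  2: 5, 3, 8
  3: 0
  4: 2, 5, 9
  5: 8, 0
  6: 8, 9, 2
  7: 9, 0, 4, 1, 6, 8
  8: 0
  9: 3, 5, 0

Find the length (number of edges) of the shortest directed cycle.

2

For each vertex v, BFS finds the shortest path from v back to v.
The shortest such closed walk is 5 → 0 → 5, length 2.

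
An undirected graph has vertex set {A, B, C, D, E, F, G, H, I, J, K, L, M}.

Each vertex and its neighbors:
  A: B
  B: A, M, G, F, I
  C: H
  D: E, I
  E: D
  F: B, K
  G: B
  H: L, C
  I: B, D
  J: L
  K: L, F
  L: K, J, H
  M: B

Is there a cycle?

DFS, tracking each vertex's parent; an edge to a visited non-parent vertex closes a cycle.
Start from F:
visit F (parent –)
  visit B (parent F)
    visit A (parent B)
      A–B: parent, skip
    visit M (parent B)
      M–B: parent, skip
    visit G (parent B)
      G–B: parent, skip
    B–F: parent, skip
    visit I (parent B)
      I–B: parent, skip
      visit D (parent I)
        visit E (parent D)
          E–D: parent, skip
        D–I: parent, skip
  visit K (parent F)
    visit L (parent K)
      L–K: parent, skip
      visit J (parent L)
        J–L: parent, skip
      visit H (parent L)
        H–L: parent, skip
        visit C (parent H)
          C–H: parent, skip
    K–F: parent, skip
No non-parent visited neighbor found — the graph is a forest.

No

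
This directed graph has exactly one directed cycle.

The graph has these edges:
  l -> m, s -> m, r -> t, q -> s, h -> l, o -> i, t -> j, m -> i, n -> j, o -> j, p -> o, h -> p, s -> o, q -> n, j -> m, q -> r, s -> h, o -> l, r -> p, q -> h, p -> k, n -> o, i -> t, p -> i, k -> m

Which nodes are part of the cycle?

DFS with gray/black marking from t:
t gray
  j gray
    m gray
      i gray
        i→t: t is gray → back edge
Back edge closes the cycle t → j → m → i → t; its vertices are {i, j, m, t}.

i, j, m, t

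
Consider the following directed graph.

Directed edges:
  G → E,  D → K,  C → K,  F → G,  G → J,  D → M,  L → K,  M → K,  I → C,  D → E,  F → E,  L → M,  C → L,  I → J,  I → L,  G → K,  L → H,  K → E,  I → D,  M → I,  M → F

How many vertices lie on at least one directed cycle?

5

A vertex is on a directed cycle iff it belongs to a strongly connected component of size ≥ 2 (or has a self-loop).
The vertices on cycles are {C, D, I, L, M} — 5 in total.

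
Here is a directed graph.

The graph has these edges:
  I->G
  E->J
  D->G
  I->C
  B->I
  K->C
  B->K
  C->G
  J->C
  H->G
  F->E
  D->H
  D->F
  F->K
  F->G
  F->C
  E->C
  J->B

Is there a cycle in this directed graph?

No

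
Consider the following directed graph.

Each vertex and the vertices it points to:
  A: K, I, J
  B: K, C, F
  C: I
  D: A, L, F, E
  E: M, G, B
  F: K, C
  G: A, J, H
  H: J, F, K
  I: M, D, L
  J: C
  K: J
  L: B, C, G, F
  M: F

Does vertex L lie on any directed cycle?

Yes

L is on a cycle iff L can reach itself via ≥1 edge.
L → C → I → L — yes.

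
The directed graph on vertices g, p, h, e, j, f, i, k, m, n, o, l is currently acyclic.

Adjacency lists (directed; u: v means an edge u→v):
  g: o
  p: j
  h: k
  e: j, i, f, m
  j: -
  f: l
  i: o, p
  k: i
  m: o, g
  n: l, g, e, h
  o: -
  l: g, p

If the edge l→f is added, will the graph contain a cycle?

Yes

Adding l→f creates a cycle iff f can already reach l.
Path from f: f → l.
So f → … → l → f is a cycle.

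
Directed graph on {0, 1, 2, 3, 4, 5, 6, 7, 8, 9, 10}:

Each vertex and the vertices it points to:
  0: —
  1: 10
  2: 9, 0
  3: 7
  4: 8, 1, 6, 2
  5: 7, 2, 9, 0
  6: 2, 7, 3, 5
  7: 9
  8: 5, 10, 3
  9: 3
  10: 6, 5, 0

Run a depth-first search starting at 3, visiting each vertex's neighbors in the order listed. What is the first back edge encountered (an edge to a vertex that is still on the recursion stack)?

DFS from 3 (visiting each vertex's neighbors in the order listed); mark gray on enter, black on exit:
3 gray
  7 gray
    9 gray
      9→3: 3 is gray → back edge
First back edge: 9 → 3.

9→3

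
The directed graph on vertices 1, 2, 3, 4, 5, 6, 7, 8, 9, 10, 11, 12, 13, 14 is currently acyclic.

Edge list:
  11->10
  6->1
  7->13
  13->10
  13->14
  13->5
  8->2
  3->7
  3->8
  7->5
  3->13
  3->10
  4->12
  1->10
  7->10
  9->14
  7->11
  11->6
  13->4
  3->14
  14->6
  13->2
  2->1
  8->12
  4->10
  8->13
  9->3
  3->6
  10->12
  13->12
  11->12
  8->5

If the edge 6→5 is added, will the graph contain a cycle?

No

Adding 6→5 creates a cycle iff 5 can already reach 6.
Explore from 5: no path reaches 6. The graph stays acyclic.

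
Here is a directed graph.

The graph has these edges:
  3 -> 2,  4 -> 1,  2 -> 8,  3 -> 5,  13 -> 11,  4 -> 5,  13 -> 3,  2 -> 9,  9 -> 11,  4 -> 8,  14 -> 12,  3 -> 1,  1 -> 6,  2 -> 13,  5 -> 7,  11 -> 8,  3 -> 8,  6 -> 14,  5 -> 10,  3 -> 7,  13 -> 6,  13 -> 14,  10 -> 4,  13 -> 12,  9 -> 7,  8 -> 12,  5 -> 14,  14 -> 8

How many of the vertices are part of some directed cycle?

6

A vertex is on a directed cycle iff it belongs to a strongly connected component of size ≥ 2 (or has a self-loop).
The vertices on cycles are {2, 3, 4, 5, 10, 13} — 6 in total.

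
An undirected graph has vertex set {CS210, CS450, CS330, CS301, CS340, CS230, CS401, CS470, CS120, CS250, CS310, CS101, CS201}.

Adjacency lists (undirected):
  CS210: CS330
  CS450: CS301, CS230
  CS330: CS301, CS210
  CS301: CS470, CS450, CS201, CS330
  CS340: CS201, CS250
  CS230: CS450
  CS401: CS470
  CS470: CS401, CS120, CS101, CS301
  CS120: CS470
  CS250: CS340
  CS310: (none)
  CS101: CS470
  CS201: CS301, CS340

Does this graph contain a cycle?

No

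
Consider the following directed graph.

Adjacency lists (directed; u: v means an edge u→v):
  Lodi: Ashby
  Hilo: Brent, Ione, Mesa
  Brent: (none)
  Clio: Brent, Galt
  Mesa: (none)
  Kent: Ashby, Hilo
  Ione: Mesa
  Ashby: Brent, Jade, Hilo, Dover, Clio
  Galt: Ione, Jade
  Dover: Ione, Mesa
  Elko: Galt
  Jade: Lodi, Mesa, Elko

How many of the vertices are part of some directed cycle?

A vertex is on a directed cycle iff it belongs to a strongly connected component of size ≥ 2 (or has a self-loop).
The vertices on cycles are {Clio, Elko, Galt, Jade, Lodi, Ashby} — 6 in total.

6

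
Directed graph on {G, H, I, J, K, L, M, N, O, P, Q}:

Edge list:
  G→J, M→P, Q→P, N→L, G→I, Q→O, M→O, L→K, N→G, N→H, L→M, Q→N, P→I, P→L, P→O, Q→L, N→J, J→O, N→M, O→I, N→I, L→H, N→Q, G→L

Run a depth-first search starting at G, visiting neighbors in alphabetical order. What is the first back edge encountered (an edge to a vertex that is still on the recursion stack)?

DFS from G (visiting neighbors in alphabetical order); mark gray on enter, black on exit:
G gray
  I gray
  I black
  J gray
    O gray
      O→I: I black — skip
    O black
  J black
  L gray
    H gray
    H black
    K gray
    K black
    M gray
      M→O: O black — skip
      P gray
        P→I: I black — skip
        P→L: L is gray → back edge
First back edge: P → L.

P->L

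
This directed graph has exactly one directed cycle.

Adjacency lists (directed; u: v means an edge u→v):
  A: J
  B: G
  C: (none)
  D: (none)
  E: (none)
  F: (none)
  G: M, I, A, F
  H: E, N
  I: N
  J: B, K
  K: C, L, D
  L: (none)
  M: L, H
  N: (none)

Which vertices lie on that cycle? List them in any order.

A, B, G, J

DFS with gray/black marking from B:
B gray
  G gray
    M gray
      L gray
      L black
      H gray
        E gray
        E black
        N gray
        N black
      H black
    M black
    I gray
      I→N: N black — skip
    I black
    A gray
      J gray
        J→B: B is gray → back edge
Back edge closes the cycle B → G → A → J → B; its vertices are {A, B, G, J}.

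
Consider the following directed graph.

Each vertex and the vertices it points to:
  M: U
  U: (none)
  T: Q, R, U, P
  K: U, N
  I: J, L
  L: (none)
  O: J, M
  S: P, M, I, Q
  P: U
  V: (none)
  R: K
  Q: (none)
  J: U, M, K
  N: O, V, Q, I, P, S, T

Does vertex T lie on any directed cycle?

Yes

T is on a cycle iff T can reach itself via ≥1 edge.
T → R → K → N → T — yes.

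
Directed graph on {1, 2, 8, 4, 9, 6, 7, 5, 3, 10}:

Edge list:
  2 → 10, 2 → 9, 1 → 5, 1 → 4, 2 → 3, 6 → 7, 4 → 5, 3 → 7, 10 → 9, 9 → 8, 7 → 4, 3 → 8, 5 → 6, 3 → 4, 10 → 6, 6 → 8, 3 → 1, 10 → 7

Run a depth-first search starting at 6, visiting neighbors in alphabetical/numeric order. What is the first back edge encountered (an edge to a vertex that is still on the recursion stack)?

DFS from 6 (visiting neighbors in alphabetical/numeric order); mark gray on enter, black on exit:
6 gray
  7 gray
    4 gray
      5 gray
        5→6: 6 is gray → back edge
First back edge: 5 → 6.

5->6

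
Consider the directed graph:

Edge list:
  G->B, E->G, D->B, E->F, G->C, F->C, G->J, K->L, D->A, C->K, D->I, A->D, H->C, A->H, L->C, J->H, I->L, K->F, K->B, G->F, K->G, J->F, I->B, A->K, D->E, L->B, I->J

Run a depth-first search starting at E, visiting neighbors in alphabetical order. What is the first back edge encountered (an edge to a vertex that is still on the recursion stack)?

K->F

DFS from E (visiting neighbors in alphabetical order); mark gray on enter, black on exit:
E gray
  F gray
    C gray
      K gray
        B gray
        B black
        K→F: F is gray → back edge
First back edge: K → F.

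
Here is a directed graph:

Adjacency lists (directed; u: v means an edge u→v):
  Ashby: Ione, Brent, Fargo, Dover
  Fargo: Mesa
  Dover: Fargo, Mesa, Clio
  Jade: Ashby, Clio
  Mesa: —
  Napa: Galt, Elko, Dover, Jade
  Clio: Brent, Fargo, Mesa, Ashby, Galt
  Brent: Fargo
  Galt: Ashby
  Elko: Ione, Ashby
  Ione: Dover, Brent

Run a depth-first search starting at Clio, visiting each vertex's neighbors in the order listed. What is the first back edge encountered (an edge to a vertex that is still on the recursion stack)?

Dover->Clio

DFS from Clio (visiting each vertex's neighbors in the order listed); mark gray on enter, black on exit:
Clio gray
  Brent gray
    Fargo gray
      Mesa gray
      Mesa black
    Fargo black
  Brent black
  Clio→Fargo: Fargo black — skip
  Clio→Mesa: Mesa black — skip
  Ashby gray
    Ione gray
      Dover gray
        Dover→Fargo: Fargo black — skip
        Dover→Mesa: Mesa black — skip
        Dover→Clio: Clio is gray → back edge
First back edge: Dover → Clio.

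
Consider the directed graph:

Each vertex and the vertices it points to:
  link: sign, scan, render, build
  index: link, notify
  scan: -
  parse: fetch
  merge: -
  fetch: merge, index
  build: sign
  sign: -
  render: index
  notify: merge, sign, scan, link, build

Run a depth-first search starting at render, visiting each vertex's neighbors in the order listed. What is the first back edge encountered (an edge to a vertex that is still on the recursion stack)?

link->render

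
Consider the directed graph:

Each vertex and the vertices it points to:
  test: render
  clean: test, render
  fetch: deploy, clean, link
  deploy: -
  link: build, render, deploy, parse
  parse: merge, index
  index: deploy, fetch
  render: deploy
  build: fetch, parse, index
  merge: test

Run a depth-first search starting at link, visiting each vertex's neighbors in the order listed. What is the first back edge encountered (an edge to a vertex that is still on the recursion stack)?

DFS from link (visiting each vertex's neighbors in the order listed); mark gray on enter, black on exit:
link gray
  build gray
    fetch gray
      deploy gray
      deploy black
      clean gray
        test gray
          render gray
            render→deploy: deploy black — skip
          render black
        test black
        clean→render: render black — skip
      clean black
      fetch→link: link is gray → back edge
First back edge: fetch → link.

fetch→link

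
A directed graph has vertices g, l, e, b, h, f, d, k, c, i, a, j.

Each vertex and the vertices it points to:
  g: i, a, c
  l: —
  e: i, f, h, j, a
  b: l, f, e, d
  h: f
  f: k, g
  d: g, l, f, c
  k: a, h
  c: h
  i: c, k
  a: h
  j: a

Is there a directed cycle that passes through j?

No

j lies on a cycle iff there is a path from j back to itself.
Exploring from j, it never reaches itself; equivalently, its strongly connected component is a singleton.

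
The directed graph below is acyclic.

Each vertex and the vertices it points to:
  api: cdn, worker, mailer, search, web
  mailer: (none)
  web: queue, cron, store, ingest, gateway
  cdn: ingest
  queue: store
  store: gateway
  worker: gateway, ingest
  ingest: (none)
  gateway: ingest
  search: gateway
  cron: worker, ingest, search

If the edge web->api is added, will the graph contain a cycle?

Yes

Adding web→api creates a cycle iff api can already reach web.
Path from api: api → web.
So api → … → web → api is a cycle.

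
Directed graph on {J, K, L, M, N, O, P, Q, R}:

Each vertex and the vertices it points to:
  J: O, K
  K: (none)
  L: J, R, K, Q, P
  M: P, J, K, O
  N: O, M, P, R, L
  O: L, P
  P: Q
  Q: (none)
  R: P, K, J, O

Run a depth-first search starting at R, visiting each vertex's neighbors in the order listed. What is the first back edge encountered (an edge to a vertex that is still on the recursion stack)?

L→J

DFS from R (visiting each vertex's neighbors in the order listed); mark gray on enter, black on exit:
R gray
  P gray
    Q gray
    Q black
  P black
  K gray
  K black
  J gray
    O gray
      L gray
        L→J: J is gray → back edge
First back edge: L → J.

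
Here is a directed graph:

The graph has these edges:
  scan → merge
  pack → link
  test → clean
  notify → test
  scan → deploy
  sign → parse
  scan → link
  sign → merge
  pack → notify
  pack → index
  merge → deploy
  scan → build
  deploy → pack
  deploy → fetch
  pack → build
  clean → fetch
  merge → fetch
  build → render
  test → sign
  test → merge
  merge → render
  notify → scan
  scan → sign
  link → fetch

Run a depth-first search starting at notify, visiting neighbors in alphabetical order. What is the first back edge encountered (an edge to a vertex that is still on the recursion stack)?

DFS from notify (visiting neighbors in alphabetical order); mark gray on enter, black on exit:
notify gray
  scan gray
    build gray
      render gray
      render black
    build black
    deploy gray
      fetch gray
      fetch black
      pack gray
        pack→build: build black — skip
        index gray
        index black
        link gray
          link→fetch: fetch black — skip
        link black
        pack→notify: notify is gray → back edge
First back edge: pack → notify.

pack→notify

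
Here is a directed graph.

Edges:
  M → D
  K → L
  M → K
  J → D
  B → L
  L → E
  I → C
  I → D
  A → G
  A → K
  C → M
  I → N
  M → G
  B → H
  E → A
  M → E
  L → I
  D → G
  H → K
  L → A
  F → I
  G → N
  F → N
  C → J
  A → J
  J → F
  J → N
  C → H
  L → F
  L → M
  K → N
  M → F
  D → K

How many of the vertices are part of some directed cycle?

A vertex is on a directed cycle iff it belongs to a strongly connected component of size ≥ 2 (or has a self-loop).
The vertices on cycles are {A, C, D, E, F, H, I, J, K, L, M} — 11 in total.

11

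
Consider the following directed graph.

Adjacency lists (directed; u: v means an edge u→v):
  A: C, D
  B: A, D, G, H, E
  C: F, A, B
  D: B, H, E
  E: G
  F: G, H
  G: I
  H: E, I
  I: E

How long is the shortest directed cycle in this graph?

For each vertex v, BFS finds the shortest path from v back to v.
The shortest such closed walk is A → C → A, length 2.

2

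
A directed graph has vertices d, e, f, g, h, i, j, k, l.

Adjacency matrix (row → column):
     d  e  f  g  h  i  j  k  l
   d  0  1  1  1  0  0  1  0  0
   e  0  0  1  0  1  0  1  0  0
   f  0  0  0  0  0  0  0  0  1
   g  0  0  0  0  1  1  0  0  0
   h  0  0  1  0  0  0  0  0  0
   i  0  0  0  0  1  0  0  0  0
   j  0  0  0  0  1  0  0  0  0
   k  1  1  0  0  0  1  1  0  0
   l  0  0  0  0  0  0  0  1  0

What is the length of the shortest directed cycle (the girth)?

4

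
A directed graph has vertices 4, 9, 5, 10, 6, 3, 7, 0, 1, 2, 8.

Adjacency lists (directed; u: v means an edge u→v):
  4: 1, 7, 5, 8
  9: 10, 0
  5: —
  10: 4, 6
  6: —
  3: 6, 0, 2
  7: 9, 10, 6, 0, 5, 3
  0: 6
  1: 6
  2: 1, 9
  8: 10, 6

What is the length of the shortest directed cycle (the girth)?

3

For each vertex v, BFS finds the shortest path from v back to v.
The shortest such closed walk is 8 → 10 → 4 → 8, length 3.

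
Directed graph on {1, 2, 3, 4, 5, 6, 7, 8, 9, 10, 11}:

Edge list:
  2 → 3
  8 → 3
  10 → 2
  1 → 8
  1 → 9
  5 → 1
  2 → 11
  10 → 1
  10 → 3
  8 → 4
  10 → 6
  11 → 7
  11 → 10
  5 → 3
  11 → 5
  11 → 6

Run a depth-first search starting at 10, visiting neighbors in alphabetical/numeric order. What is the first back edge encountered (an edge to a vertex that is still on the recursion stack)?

11→10

DFS from 10 (visiting neighbors in alphabetical/numeric order); mark gray on enter, black on exit:
10 gray
  1 gray
    8 gray
      3 gray
      3 black
      4 gray
      4 black
    8 black
    9 gray
    9 black
  1 black
  2 gray
    2→3: 3 black — skip
    11 gray
      5 gray
        5→1: 1 black — skip
        5→3: 3 black — skip
      5 black
      6 gray
      6 black
      7 gray
      7 black
      11→10: 10 is gray → back edge
First back edge: 11 → 10.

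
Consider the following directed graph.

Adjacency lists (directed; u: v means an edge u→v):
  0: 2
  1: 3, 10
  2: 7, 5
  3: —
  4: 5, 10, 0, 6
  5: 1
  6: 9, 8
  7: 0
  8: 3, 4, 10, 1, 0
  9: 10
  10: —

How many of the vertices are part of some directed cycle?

A vertex is on a directed cycle iff it belongs to a strongly connected component of size ≥ 2 (or has a self-loop).
The vertices on cycles are {0, 2, 4, 6, 7, 8} — 6 in total.

6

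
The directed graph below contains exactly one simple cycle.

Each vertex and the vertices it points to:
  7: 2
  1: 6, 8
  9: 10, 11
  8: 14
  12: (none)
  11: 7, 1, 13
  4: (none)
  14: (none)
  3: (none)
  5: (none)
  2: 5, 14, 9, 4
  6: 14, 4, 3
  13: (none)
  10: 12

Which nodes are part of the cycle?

DFS with gray/black marking from 2:
2 gray
  5 gray
  5 black
  14 gray
  14 black
  9 gray
    10 gray
      12 gray
      12 black
    10 black
    11 gray
      7 gray
        7→2: 2 is gray → back edge
Back edge closes the cycle 2 → 9 → 11 → 7 → 2; its vertices are {2, 7, 9, 11}.

2, 7, 9, 11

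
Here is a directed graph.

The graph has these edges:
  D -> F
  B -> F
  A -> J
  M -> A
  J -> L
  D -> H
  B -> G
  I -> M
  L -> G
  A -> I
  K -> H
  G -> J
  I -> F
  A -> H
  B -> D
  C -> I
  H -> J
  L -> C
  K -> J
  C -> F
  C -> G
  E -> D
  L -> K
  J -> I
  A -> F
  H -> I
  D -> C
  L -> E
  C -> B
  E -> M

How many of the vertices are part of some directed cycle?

12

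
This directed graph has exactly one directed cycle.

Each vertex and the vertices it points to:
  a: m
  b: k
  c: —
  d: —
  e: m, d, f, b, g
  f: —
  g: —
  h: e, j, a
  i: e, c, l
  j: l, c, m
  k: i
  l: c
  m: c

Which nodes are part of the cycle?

DFS with gray/black marking from e:
e gray
  m gray
    c gray
    c black
  m black
  d gray
  d black
  f gray
  f black
  b gray
    k gray
      i gray
        i→e: e is gray → back edge
Back edge closes the cycle e → b → k → i → e; its vertices are {b, e, i, k}.

b, e, i, k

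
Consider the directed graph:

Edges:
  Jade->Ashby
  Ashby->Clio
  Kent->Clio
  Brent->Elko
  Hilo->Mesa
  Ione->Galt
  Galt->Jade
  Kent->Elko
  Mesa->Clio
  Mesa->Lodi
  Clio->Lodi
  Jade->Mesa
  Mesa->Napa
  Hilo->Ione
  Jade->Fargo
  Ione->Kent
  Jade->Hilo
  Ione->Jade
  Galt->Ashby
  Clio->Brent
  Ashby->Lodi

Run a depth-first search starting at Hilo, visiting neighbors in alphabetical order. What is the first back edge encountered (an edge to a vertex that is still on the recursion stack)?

Jade->Hilo

DFS from Hilo (visiting neighbors in alphabetical order); mark gray on enter, black on exit:
Hilo gray
  Ione gray
    Galt gray
      Ashby gray
        Clio gray
          Brent gray
            Elko gray
            Elko black
          Brent black
          Lodi gray
          Lodi black
        Clio black
        Ashby→Lodi: Lodi black — skip
      Ashby black
      Jade gray
        Jade→Ashby: Ashby black — skip
        Fargo gray
        Fargo black
        Jade→Hilo: Hilo is gray → back edge
First back edge: Jade → Hilo.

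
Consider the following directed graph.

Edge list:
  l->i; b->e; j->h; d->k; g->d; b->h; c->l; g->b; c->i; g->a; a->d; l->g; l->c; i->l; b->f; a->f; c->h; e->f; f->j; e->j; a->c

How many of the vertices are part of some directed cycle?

5

A vertex is on a directed cycle iff it belongs to a strongly connected component of size ≥ 2 (or has a self-loop).
The vertices on cycles are {a, c, g, i, l} — 5 in total.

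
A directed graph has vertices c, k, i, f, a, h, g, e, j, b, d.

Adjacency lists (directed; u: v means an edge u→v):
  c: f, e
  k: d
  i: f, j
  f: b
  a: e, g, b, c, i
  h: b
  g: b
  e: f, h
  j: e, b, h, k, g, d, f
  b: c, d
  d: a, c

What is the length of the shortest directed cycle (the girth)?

For each vertex v, BFS finds the shortest path from v back to v.
The shortest such closed walk is d → a → b → d, length 3.

3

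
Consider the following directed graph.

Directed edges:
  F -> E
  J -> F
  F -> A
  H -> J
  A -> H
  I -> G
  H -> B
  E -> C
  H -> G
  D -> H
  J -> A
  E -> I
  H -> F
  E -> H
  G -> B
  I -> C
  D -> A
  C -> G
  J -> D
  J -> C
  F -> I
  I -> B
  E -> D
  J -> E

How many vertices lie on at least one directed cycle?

A vertex is on a directed cycle iff it belongs to a strongly connected component of size ≥ 2 (or has a self-loop).
The vertices on cycles are {A, D, E, F, H, J} — 6 in total.

6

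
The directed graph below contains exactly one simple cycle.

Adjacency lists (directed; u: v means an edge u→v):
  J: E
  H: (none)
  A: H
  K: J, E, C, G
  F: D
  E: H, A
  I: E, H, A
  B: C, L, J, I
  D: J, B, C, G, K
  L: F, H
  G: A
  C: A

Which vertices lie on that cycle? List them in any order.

B, D, F, L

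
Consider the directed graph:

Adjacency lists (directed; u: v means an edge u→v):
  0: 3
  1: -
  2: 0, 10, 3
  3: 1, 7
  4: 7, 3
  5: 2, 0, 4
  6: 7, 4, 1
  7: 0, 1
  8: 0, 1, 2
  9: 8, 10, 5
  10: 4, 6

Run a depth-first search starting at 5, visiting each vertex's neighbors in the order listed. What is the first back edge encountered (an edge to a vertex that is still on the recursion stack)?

7→0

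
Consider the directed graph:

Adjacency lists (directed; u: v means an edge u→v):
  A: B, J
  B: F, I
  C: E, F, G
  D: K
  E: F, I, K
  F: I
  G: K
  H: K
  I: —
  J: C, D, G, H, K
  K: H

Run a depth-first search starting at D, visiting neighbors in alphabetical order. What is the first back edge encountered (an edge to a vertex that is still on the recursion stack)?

H→K

DFS from D (visiting neighbors in alphabetical order); mark gray on enter, black on exit:
D gray
  K gray
    H gray
      H→K: K is gray → back edge
First back edge: H → K.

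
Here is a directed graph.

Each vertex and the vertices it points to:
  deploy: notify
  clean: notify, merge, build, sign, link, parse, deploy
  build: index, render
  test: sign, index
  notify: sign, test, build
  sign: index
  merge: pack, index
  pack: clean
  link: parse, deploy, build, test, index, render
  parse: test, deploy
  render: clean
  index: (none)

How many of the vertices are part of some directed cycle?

9

A vertex is on a directed cycle iff it belongs to a strongly connected component of size ≥ 2 (or has a self-loop).
The vertices on cycles are {link, pack, build, clean, merge, parse, deploy, notify, render} — 9 in total.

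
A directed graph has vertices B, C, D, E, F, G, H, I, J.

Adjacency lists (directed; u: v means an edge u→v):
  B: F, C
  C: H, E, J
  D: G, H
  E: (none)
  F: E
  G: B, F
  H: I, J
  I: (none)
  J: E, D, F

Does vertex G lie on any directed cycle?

G is on a cycle iff G can reach itself via ≥1 edge.
G → B → C → J → D → G — yes.

Yes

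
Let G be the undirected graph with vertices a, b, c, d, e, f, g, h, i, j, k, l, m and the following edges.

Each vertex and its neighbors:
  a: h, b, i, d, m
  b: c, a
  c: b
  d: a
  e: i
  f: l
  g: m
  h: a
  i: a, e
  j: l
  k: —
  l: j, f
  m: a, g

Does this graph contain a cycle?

DFS, tracking each vertex's parent; an edge to a visited non-parent vertex closes a cycle.
Start from a:
visit a (parent –)
  visit h (parent a)
    h–a: parent, skip
  visit b (parent a)
    visit c (parent b)
      c–b: parent, skip
    b–a: parent, skip
  visit i (parent a)
    i–a: parent, skip
    visit e (parent i)
      e–i: parent, skip
  visit d (parent a)
    d–a: parent, skip
  visit m (parent a)
    m–a: parent, skip
    visit g (parent m)
      g–m: parent, skip
visit f (parent –)
  visit l (parent f)
    visit j (parent l)
      j–l: parent, skip
    l–f: parent, skip
visit k (parent –)
No non-parent visited neighbor found — the graph is a forest.

No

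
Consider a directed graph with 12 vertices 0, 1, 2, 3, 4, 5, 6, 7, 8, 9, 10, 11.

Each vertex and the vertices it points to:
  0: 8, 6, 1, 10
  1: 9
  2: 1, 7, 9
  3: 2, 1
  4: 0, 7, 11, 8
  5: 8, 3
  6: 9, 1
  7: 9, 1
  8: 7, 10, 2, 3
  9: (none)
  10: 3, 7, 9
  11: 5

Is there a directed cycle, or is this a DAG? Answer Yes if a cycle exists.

No

DFS with white/gray/black marking, starting from 5:
5 gray
  8 gray
    7 gray
      9 gray
      9 black
      1 gray
        1→9: 9 black — skip
      1 black
    7 black
    10 gray
      3 gray
        2 gray
          2→1: 1 black — skip
          2→7: 7 black — skip
          2→9: 9 black — skip
        2 black
        3→1: 1 black — skip
      3 black
      10→7: 7 black — skip
      10→9: 9 black — skip
    10 black
    8→2: 2 black — skip
    8→3: 3 black — skip
  8 black
  5→3: 3 black — skip
5 black
0 gray
  0→8: 8 black — skip
  6 gray
    6→9: 9 black — skip
    6→1: 1 black — skip
  6 black
  0→1: 1 black — skip
  0→10: 10 black — skip
0 black
4 gray
  4→0: 0 black — skip
  4→7: 7 black — skip
  11 gray
    11→5: 5 black — skip
  11 black
  4→8: 8 black — skip
4 black
Every edge goes to a white or black vertex — no back edge, so the graph is acyclic.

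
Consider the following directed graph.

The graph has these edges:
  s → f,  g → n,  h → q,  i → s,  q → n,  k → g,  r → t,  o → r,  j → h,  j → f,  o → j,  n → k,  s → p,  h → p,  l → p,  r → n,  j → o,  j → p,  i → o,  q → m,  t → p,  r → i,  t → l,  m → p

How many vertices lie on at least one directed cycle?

7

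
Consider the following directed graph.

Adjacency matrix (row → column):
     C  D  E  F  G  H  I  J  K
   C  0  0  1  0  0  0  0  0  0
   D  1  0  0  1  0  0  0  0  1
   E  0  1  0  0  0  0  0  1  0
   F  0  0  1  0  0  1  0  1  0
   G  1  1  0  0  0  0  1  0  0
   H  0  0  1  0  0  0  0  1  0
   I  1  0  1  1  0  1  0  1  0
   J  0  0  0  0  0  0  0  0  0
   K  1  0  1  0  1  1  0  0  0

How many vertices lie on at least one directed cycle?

A vertex is on a directed cycle iff it belongs to a strongly connected component of size ≥ 2 (or has a self-loop).
The vertices on cycles are {C, D, E, F, G, H, I, K} — 8 in total.

8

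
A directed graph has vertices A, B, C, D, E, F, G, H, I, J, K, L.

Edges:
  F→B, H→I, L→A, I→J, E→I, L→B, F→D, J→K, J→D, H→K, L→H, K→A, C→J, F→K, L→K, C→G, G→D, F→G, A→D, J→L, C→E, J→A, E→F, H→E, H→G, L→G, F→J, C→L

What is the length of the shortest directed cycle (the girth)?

4

For each vertex v, BFS finds the shortest path from v back to v.
The shortest such closed walk is L → H → I → J → L, length 4.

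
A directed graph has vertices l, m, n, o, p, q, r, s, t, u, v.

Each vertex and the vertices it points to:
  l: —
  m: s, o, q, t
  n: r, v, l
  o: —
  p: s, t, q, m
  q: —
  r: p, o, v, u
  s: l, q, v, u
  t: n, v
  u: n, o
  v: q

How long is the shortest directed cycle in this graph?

3

For each vertex v, BFS finds the shortest path from v back to v.
The shortest such closed walk is n → r → u → n, length 3.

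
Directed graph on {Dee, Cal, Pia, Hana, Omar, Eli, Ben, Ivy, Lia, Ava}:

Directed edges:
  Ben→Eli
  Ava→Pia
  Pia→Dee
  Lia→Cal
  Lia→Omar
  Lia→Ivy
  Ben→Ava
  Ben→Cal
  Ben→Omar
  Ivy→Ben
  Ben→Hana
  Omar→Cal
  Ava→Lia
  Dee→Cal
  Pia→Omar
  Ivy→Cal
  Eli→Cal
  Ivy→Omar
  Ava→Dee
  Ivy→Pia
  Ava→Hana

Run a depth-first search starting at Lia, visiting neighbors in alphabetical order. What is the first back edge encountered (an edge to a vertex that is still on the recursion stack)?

DFS from Lia (visiting neighbors in alphabetical order); mark gray on enter, black on exit:
Lia gray
  Cal gray
  Cal black
  Ivy gray
    Ben gray
      Ava gray
        Dee gray
          Dee→Cal: Cal black — skip
        Dee black
        Hana gray
        Hana black
        Ava→Lia: Lia is gray → back edge
First back edge: Ava → Lia.

Ava→Lia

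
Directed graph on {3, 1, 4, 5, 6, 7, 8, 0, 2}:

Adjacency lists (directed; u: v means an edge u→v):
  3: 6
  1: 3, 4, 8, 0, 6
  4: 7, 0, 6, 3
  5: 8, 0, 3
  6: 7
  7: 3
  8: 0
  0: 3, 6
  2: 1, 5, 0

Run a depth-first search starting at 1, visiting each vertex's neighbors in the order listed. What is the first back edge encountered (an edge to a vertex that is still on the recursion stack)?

DFS from 1 (visiting each vertex's neighbors in the order listed); mark gray on enter, black on exit:
1 gray
  3 gray
    6 gray
      7 gray
        7→3: 3 is gray → back edge
First back edge: 7 → 3.

7->3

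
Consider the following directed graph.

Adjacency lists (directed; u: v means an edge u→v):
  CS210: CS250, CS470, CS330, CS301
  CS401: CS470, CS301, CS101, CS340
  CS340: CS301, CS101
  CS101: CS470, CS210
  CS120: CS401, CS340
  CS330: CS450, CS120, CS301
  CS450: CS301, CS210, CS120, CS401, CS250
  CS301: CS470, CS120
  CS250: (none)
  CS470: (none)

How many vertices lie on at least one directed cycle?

A vertex is on a directed cycle iff it belongs to a strongly connected component of size ≥ 2 (or has a self-loop).
The vertices on cycles are {CS101, CS120, CS210, CS301, CS330, CS340, CS401, CS450} — 8 in total.

8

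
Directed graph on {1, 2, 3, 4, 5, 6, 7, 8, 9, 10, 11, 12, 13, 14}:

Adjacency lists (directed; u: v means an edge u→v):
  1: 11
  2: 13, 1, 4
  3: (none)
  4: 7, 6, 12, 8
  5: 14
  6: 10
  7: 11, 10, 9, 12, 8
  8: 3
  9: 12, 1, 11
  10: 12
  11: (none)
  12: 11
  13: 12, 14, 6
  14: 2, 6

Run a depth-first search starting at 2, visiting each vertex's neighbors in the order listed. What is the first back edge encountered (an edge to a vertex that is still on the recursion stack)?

DFS from 2 (visiting each vertex's neighbors in the order listed); mark gray on enter, black on exit:
2 gray
  13 gray
    12 gray
      11 gray
      11 black
    12 black
    14 gray
      14→2: 2 is gray → back edge
First back edge: 14 → 2.

14->2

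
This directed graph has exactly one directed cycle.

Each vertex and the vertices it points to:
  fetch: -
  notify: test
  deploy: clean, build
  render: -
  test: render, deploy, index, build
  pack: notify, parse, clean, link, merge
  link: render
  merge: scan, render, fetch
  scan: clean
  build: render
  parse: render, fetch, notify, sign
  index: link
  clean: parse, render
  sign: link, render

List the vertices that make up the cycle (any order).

test, clean, parse, deploy, notify

DFS with gray/black marking from parse:
parse gray
  render gray
  render black
  fetch gray
  fetch black
  notify gray
    test gray
      test→render: render black — skip
      deploy gray
        clean gray
          clean→parse: parse is gray → back edge
Back edge closes the cycle parse → notify → test → deploy → clean → parse; its vertices are {test, clean, parse, deploy, notify}.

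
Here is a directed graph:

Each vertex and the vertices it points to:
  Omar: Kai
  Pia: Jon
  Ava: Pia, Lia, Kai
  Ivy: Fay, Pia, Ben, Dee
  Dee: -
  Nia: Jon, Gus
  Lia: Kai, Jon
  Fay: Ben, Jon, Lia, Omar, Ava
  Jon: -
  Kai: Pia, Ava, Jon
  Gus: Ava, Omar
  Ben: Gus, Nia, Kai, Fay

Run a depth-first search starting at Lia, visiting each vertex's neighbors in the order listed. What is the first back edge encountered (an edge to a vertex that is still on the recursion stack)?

DFS from Lia (visiting each vertex's neighbors in the order listed); mark gray on enter, black on exit:
Lia gray
  Kai gray
    Pia gray
      Jon gray
      Jon black
    Pia black
    Ava gray
      Ava→Pia: Pia black — skip
      Ava→Lia: Lia is gray → back edge
First back edge: Ava → Lia.

Ava->Lia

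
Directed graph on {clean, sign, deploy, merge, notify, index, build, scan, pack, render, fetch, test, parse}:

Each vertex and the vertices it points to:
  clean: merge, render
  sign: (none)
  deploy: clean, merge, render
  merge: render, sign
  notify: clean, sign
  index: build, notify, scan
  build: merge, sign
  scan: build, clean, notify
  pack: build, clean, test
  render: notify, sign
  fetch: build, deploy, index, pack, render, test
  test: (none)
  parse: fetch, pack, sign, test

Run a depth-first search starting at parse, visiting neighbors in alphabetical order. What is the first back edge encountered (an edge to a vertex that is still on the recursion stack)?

clean->merge

DFS from parse (visiting neighbors in alphabetical order); mark gray on enter, black on exit:
parse gray
  fetch gray
    build gray
      merge gray
        render gray
          notify gray
            clean gray
              clean→merge: merge is gray → back edge
First back edge: clean → merge.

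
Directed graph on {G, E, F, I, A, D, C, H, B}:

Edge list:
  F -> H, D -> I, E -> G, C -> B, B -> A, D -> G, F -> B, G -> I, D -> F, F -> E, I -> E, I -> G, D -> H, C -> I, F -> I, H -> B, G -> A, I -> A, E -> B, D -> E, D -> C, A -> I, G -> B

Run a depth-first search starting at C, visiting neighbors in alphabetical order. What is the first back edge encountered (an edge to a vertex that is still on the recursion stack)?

I->A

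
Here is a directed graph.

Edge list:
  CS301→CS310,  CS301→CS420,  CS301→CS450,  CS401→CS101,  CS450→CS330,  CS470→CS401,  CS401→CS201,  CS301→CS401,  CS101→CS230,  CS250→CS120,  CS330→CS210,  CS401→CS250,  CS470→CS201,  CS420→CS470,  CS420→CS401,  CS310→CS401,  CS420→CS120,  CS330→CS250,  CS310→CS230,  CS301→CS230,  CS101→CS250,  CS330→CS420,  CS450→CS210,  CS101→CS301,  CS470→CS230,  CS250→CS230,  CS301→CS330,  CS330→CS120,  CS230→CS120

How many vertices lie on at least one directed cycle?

8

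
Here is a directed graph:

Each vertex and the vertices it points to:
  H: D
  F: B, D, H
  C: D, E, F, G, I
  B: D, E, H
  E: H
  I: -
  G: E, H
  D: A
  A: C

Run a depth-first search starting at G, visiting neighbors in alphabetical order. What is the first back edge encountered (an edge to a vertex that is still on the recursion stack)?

C→D

DFS from G (visiting neighbors in alphabetical order); mark gray on enter, black on exit:
G gray
  E gray
    H gray
      D gray
        A gray
          C gray
            C→D: D is gray → back edge
First back edge: C → D.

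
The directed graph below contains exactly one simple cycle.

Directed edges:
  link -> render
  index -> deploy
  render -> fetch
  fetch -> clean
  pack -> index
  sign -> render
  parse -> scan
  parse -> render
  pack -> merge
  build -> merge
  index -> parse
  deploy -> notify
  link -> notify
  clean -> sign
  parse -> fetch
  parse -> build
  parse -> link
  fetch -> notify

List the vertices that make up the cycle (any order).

DFS with gray/black marking from render:
render gray
  fetch gray
    notify gray
    notify black
    clean gray
      sign gray
        sign→render: render is gray → back edge
Back edge closes the cycle render → fetch → clean → sign → render; its vertices are {sign, clean, fetch, render}.

sign, clean, fetch, render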